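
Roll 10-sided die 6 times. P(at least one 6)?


P(no 6)^6 = (9/10)^6 = 531441/1000000
P(≥1) = 1 - 531441/1000000 = 468559/1000000

P = 468559/1000000 ≈ 46.86%


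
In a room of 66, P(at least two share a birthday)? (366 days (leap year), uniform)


P(all different) = Π(366-i)/366 for i=0..65
= 0.001939
P(match) = 1 - 0.001939 = 0.998061

P ≈ 0.9981 ≈ 99.81%


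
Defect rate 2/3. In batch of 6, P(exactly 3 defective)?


Binomial: P(X=3) = C(6,3)×p^3×(1-p)^3
= 20 × 8/27 × 1/27 = 160/729

P(X=3) = 160/729 ≈ 21.95%


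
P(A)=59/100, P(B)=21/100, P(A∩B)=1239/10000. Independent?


P(A)×P(B) = 1239/10000
P(A∩B) = 1239/10000
Equal ✓ → Independent

Yes, independent


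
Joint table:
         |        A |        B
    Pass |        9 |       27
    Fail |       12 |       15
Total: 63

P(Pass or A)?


P(Pass∨A) = P(Pass) + P(A) - P(Pass∧A)
= (36 + 21 - 9)/63 = 48/63 = 16/21

P = 16/21 ≈ 76.19%


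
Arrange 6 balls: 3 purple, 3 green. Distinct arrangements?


6!/(3!×3!) = 20

20


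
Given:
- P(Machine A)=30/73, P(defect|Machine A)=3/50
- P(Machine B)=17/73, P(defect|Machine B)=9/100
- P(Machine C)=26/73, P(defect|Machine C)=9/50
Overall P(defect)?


P(B) = Σ P(B|Aᵢ)×P(Aᵢ)
  3/50×30/73 = 9/365
  9/100×17/73 = 153/7300
  9/50×26/73 = 117/1825
Sum = 801/7300

P(defect) = 801/7300 ≈ 10.97%


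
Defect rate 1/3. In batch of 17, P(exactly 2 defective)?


Binomial: P(X=2) = C(17,2)×p^2×(1-p)^15
= 136 × 1/9 × 32768/14348907 = 4456448/129140163

P(X=2) = 4456448/129140163 ≈ 3.45%


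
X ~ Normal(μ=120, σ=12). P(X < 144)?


z = (144-120)/12 = 2.0
P(Z < 2.0) = 0.9772

P(X < 144) ≈ 0.9772


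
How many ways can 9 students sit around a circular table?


Circular arrangements of 9 distinct objects: fix one position to break rotational symmetry.
(n-1)! = 8! = 40320

40320


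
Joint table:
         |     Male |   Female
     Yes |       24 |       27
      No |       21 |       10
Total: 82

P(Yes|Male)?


P(Yes|Male) = 24/(24+21) = 24/45 = 8/15

P = 8/15 ≈ 53.33%


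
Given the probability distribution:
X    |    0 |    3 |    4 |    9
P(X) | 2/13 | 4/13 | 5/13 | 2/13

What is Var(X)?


E[X] = 50/13
E[X²] = 278/13
Var(X) = E[X²] - (E[X])² = 278/13 - 2500/169 = 1114/169

Var(X) = 1114/169 ≈ 6.5917


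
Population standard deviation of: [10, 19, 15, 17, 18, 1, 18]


Mean = 98/7 = 14
  (10-14)²=16
  (19-14)²=25
  (15-14)²=1
  (17-14)²=9
  (18-14)²=16
  (1-14)²=169
  (18-14)²=16
Σ(x-μ)² = 252
σ² = 252/7 = 36

σ = √(36) ≈ 6.0000


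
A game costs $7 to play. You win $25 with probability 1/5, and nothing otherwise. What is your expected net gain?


E[gain] = (25-7)×1/5 + (-7)×4/5
= 18/5 - 28/5 = -2

Expected net gain = $-2 ≈ $-2.00


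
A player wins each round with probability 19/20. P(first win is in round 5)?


Geometric: P(X=5) = (1-p)^(k-1)×p = (1/20)^4×19/20 = 19/3200000

P(X=5) = 19/3200000 ≈ 0.00%


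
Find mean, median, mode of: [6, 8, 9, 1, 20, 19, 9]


Sorted: [1, 6, 8, 9, 9, 19, 20]
Mean = 72/7
Median = 9
Freq: {6: 1, 8: 1, 9: 2, 1: 1, 20: 1, 19: 1}
Mode: [9]

Mean=72/7, Median=9, Mode=9


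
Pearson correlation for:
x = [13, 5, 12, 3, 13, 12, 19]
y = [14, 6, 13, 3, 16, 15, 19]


n=7, Σx=77, Σy=86, Σxy=1126, Σx²=1021, Σy²=1252
r = (7×1126 - 77×86)/√((7×1021 - 77²)(7×1252 - 86²))
= 1260/√(1218×1368) = 1260/√1666224 ≈ 1260/1290.8230 ≈ 0.9761

r ≈ 0.9761


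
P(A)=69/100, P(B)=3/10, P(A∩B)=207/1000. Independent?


P(A)×P(B) = 207/1000
P(A∩B) = 207/1000
Equal ✓ → Independent

Yes, independent


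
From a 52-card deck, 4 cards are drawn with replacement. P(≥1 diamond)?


P(not a diamond) = 39/52 = 3/4
P(none in 4 draws) = (3/4)^4 = 81/256
P(≥1 diamond) = 1 - 81/256 = 175/256

P = 175/256 ≈ 68.36%


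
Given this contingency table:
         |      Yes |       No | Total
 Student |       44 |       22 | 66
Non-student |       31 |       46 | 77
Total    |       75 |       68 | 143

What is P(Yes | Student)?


P(Yes | Student) = 44/(44+22) = 44/66 = 2/3

P(Yes|Student) = 2/3 ≈ 66.67%


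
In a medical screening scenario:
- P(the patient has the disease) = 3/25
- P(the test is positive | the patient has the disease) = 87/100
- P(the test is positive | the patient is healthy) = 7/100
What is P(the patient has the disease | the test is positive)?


Using Bayes' theorem:
P(A|B) = P(B|A)·P(A) / P(B)

P(the test is positive) = 87/100 × 3/25 + 7/100 × 22/25
= 261/2500 + 77/1250 = 83/500

P(the patient has the disease|the test is positive) = (261/2500) / (83/500) = 261/415

P(the patient has the disease|the test is positive) = 261/415 ≈ 62.89%


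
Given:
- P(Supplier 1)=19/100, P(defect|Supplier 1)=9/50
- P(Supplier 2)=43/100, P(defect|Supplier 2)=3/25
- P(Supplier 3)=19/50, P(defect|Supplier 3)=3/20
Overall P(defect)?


P(B) = Σ P(B|Aᵢ)×P(Aᵢ)
  9/50×19/100 = 171/5000
  3/25×43/100 = 129/2500
  3/20×19/50 = 57/1000
Sum = 357/2500

P(defect) = 357/2500 ≈ 14.28%


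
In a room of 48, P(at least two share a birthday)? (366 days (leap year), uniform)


P(all different) = Π(366-i)/366 for i=0..47
= 0.039768
P(match) = 1 - 0.039768 = 0.960232

P ≈ 0.9602 ≈ 96.02%


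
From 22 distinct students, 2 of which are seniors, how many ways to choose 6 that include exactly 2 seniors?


Choose 2 of the 2 seniors and 4 of the other 20 students:
C(2,2)×C(20,4) = 1×4845 = 4845

4845


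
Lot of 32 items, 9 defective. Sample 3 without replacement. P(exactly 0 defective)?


Hypergeometric: C(9,0)×C(23,3)/C(32,3)
= 1×1771/4960 = 1771/4960

P(X=0) = 1771/4960 ≈ 35.71%


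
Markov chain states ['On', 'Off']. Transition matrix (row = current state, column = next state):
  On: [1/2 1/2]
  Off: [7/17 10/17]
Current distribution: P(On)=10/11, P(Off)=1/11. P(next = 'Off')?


P(next=Off) = Σᵢ P(now=i)×P(i→Off)
= 10/11×1/2 + 1/11×10/17
= 5/11 + 10/187 = 95/187

P = 95/187 ≈ 0.5080


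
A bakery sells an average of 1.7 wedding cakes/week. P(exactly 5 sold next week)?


Poisson(λ=1.7): P(X=5) = e^(-λ)×λ^k/k!
= e^(-1.7) × 1.7^5 / 5!
≈ 0.1826835241 × 14.19857 / 120 ≈ 0.021615

P(X=5) ≈ 0.021615 ≈ 2.16%


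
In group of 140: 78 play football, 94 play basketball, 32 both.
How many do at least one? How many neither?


|A∪B| = 78+94-32 = 140
Neither = 140-140 = 0

At least one: 140; Neither: 0


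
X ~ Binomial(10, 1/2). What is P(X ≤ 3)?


P(X ≤ 3) = Σ P(X=i) for i=0..3
P(X=0) = 1/1024
P(X=1) = 5/512
P(X=2) = 45/1024
P(X=3) = 15/128
Sum = 11/64

P(X ≤ 3) = 11/64 ≈ 17.19%


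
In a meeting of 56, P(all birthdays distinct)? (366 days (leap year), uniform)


P(all different) = Π(366-i)/366 for i=0..55
= (366/366)×(365/366)×...×(311/366)
= 0.011818

P ≈ 0.0118 ≈ 1.18%


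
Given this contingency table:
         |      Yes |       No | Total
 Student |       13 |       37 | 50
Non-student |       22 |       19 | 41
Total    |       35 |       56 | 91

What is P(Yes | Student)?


P(Yes | Student) = 13/(13+37) = 13/50

P(Yes|Student) = 13/50 ≈ 26.00%


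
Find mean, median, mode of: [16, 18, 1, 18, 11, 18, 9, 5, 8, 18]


Sorted: [1, 5, 8, 9, 11, 16, 18, 18, 18, 18]
Mean = 122/10 = 61/5
Median = 27/2
Freq: {16: 1, 18: 4, 1: 1, 11: 1, 9: 1, 5: 1, 8: 1}
Mode: [18]

Mean=61/5, Median=27/2, Mode=18


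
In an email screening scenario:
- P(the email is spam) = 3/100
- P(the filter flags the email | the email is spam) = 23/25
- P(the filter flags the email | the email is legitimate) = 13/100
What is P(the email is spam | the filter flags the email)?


Using Bayes' theorem:
P(A|B) = P(B|A)·P(A) / P(B)

P(the filter flags the email) = 23/25 × 3/100 + 13/100 × 97/100
= 69/2500 + 1261/10000 = 1537/10000

P(the email is spam|the filter flags the email) = (69/2500) / (1537/10000) = 276/1537

P(the email is spam|the filter flags the email) = 276/1537 ≈ 17.96%


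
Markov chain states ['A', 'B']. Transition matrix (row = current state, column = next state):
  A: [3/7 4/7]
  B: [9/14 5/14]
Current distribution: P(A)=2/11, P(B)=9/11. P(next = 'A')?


P(next=A) = Σᵢ P(now=i)×P(i→A)
= 2/11×3/7 + 9/11×9/14
= 6/77 + 81/154 = 93/154

P = 93/154 ≈ 0.6039


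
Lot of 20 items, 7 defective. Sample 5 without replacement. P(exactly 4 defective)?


Hypergeometric: C(7,4)×C(13,1)/C(20,5)
= 35×13/15504 = 455/15504

P(X=4) = 455/15504 ≈ 2.93%


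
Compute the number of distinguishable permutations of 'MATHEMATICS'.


Letters: 11, freq: {'M': 2, 'A': 2, 'T': 2, 'H': 1, 'E': 1, 'I': 1, 'C': 1, 'S': 1}
11!/(2!×2!×2!×1!×1!×1!×1!×1!) = 39916800/8 = 4989600

4989600


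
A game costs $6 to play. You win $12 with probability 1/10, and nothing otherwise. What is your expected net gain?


E[gain] = (12-6)×1/10 + (-6)×9/10
= 3/5 - 27/5 = -24/5

Expected net gain = $-24/5 ≈ $-4.80


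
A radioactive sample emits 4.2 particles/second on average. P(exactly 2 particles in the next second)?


Poisson(λ=4.2): P(X=2) = e^(-λ)×λ^k/k!
= e^(-4.2) × 4.2^2 / 2!
≈ 0.01499557682 × 17.64 / 2 ≈ 0.132261

P(X=2) ≈ 0.132261 ≈ 13.23%


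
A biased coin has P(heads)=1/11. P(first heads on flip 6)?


Geometric: P(X=6) = (1-p)^(k-1)×p = (10/11)^5×1/11 = 100000/1771561

P(X=6) = 100000/1771561 ≈ 5.64%


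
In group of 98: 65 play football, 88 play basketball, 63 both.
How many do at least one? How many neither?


|A∪B| = 65+88-63 = 90
Neither = 98-90 = 8

At least one: 90; Neither: 8


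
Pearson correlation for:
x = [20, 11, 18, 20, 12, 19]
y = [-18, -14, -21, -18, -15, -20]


n=6, Σx=100, Σy=-106, Σxy=-1812, Σx²=1750, Σy²=1910
r = (6×(-1812) - 100×(-106))/√((6×1750 - 100²)(6×1910 - (-106)²))
= -272/√(500×224) = -272/√112000 ≈ -272/334.6640 ≈ -0.8128

r ≈ -0.8128


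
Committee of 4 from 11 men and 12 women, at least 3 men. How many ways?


Count by #men:
  3M,1W: C(11,3)×C(12,1)=1980
  4M,0W: C(11,4)×C(12,0)=330
Total = 2310

2310


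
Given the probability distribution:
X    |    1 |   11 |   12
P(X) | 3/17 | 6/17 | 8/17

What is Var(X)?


E[X] = 165/17
E[X²] = 1881/17
Var(X) = E[X²] - (E[X])² = 1881/17 - 27225/289 = 4752/289

Var(X) = 4752/289 ≈ 16.4429


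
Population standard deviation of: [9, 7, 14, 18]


Mean = 48/4 = 12
  (9-12)²=9
  (7-12)²=25
  (14-12)²=4
  (18-12)²=36
Σ(x-μ)² = 74
σ² = 74/4 = 37/2

σ = √(37/2) ≈ 4.3012


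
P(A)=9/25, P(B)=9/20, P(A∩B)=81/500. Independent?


P(A)×P(B) = 81/500
P(A∩B) = 81/500
Equal ✓ → Independent

Yes, independent


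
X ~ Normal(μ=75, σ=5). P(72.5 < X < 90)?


z₁=(72.5-75)/5=-0.5, z₂=(90-75)/5=3.0
P = Φ(3.0) - Φ(-0.5) = 0.998650 - 0.308538 = 0.690112 ≈ 0.6901

P(72.5 < X < 90) ≈ 0.6901


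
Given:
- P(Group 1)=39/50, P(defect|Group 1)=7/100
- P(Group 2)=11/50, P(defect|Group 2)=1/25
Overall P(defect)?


P(B) = Σ P(B|Aᵢ)×P(Aᵢ)
  7/100×39/50 = 273/5000
  1/25×11/50 = 11/1250
Sum = 317/5000

P(defect) = 317/5000 ≈ 6.34%


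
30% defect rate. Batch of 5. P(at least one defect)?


P(all good) = (7/10)^5 = 16807/100000
P(≥1 defect) = 83193/100000

P = 83193/100000 ≈ 83.19%


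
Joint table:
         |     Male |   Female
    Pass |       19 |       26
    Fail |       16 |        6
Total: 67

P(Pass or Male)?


P(Pass∨Male) = P(Pass) + P(Male) - P(Pass∧Male)
= (45 + 35 - 19)/67 = 61/67

P = 61/67 ≈ 91.04%


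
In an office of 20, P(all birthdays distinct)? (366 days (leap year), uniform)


P(all different) = Π(366-i)/366 for i=0..19
= (366/366)×(365/366)×...×(347/366)
= 0.589430

P ≈ 0.5894 ≈ 58.94%


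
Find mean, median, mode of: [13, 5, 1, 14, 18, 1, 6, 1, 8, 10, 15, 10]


Sorted: [1, 1, 1, 5, 6, 8, 10, 10, 13, 14, 15, 18]
Mean = 102/12 = 17/2
Median = 9
Freq: {13: 1, 5: 1, 1: 3, 14: 1, 18: 1, 6: 1, 8: 1, 10: 2, 15: 1}
Mode: [1]

Mean=17/2, Median=9, Mode=1


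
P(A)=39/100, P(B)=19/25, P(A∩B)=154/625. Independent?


P(A)×P(B) = 741/2500
P(A∩B) = 154/625
Not equal → NOT independent

No, not independent


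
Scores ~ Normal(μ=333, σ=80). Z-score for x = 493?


z = (x - μ)/σ = (493 - 333)/80 = 2.0

z = 2.0


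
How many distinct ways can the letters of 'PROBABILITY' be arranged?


Letters: 11, freq: {'P': 1, 'R': 1, 'O': 1, 'B': 2, 'A': 1, 'I': 2, 'L': 1, 'T': 1, 'Y': 1}
11!/(1!×1!×1!×2!×1!×2!×1!×1!×1!) = 39916800/4 = 9979200

9979200


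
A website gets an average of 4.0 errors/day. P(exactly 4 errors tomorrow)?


Poisson(λ=4.0): P(X=4) = e^(-λ)×λ^k/k!
= e^(-4.0) × 4.0^4 / 4!
≈ 0.01831563889 × 256 / 24 ≈ 0.195367

P(X=4) ≈ 0.195367 ≈ 19.54%


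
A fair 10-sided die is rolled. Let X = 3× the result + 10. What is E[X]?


E[die] = (1+10)/2 = 11/2
E[X] = 3×11/2 + 10 = 53/2

E[X] = 53/2


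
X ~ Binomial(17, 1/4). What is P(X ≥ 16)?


P(X ≥ 16) = Σ P(X=i) for i=16..17
P(X=16) = 51/17179869184
P(X=17) = 1/17179869184
Sum = 13/4294967296

P(X ≥ 16) = 13/4294967296 ≈ 0.00%


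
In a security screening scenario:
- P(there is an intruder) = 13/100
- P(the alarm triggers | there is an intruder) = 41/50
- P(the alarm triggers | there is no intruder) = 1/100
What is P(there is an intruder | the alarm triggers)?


Using Bayes' theorem:
P(A|B) = P(B|A)·P(A) / P(B)

P(the alarm triggers) = 41/50 × 13/100 + 1/100 × 87/100
= 533/5000 + 87/10000 = 1153/10000

P(there is an intruder|the alarm triggers) = (533/5000) / (1153/10000) = 1066/1153

P(there is an intruder|the alarm triggers) = 1066/1153 ≈ 92.45%


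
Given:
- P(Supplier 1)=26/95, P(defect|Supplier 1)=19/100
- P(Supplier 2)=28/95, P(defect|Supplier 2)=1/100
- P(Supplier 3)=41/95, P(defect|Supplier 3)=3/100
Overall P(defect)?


P(B) = Σ P(B|Aᵢ)×P(Aᵢ)
  19/100×26/95 = 13/250
  1/100×28/95 = 7/2375
  3/100×41/95 = 123/9500
Sum = 129/1900

P(defect) = 129/1900 ≈ 6.79%


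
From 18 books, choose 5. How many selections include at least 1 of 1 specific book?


Complement: C(18,5) - C(17,5) = 8568 - 6188 = 2380

2380


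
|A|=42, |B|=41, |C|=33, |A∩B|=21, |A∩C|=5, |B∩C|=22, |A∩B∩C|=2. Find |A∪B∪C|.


|A∪B∪C| = 42+41+33-21-5-22+2 = 70

|A∪B∪C| = 70


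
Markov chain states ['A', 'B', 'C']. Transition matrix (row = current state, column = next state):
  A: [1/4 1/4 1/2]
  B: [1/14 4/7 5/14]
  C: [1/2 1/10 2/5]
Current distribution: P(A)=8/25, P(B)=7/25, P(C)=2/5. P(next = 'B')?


P(next=B) = Σᵢ P(now=i)×P(i→B)
= 8/25×1/4 + 7/25×4/7 + 2/5×1/10
= 2/25 + 4/25 + 1/25 = 7/25

P = 7/25 ≈ 0.2800


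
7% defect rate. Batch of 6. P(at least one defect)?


P(all good) = (93/100)^6 = 646990183449/1000000000000
P(≥1 defect) = 353009816551/1000000000000

P = 353009816551/1000000000000 ≈ 35.30%


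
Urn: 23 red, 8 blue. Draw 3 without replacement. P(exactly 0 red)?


Hypergeometric: C(23,0)×C(8,3)/C(31,3)
= 1×56/4495 = 56/4495

P(X=0) = 56/4495 ≈ 1.25%


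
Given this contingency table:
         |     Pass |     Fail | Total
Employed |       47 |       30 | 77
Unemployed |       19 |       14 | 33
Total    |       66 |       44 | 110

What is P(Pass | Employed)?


P(Pass | Employed) = 47/(47+30) = 47/77

P(Pass|Employed) = 47/77 ≈ 61.04%


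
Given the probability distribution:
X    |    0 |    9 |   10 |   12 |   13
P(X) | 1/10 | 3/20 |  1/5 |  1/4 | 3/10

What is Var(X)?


E[X] = 41/4
E[X²] = 2377/20
Var(X) = E[X²] - (E[X])² = 2377/20 - 1681/16 = 1103/80

Var(X) = 1103/80 ≈ 13.7875


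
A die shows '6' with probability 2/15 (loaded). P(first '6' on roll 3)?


Geometric: P(X=3) = (1-p)^(k-1)×p = (13/15)^2×2/15 = 338/3375

P(X=3) = 338/3375 ≈ 10.01%


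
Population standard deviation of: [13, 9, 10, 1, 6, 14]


Mean = 53/6
  (13-53/6)²=625/36
  (9-53/6)²=1/36
  (10-53/6)²=49/36
  (1-53/6)²=2209/36
  (6-53/6)²=289/36
  (14-53/6)²=961/36
Σ(x-μ)² = 689/6
σ² = (689/6)/6 = 689/36

σ = √(689/36) ≈ 4.3748


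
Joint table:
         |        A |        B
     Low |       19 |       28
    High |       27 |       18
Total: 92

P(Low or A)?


P(Low∨A) = P(Low) + P(A) - P(Low∧A)
= (47 + 46 - 19)/92 = 74/92 = 37/46

P = 37/46 ≈ 80.43%


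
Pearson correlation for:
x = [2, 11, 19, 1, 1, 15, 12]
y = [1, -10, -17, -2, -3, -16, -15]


n=7, Σx=61, Σy=-62, Σxy=-856, Σx²=857, Σy²=884
r = (7×(-856) - 61×(-62))/√((7×857 - 61²)(7×884 - (-62)²))
= -2210/√(2278×2344) = -2210/√5339632 ≈ -2210/2310.7644 ≈ -0.9564

r ≈ -0.9564


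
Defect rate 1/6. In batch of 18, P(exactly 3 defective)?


Binomial: P(X=3) = C(18,3)×p^3×(1-p)^15
= 816 × 1/216 × 30517578125/470184984576 = 518798828125/2115832430592

P(X=3) = 518798828125/2115832430592 ≈ 24.52%


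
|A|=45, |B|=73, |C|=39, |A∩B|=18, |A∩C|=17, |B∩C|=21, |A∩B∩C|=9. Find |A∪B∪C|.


|A∪B∪C| = 45+73+39-18-17-21+9 = 110

|A∪B∪C| = 110


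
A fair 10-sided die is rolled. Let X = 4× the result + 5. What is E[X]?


E[die] = (1+10)/2 = 11/2
E[X] = 4×11/2 + 5 = 27

E[X] = 27


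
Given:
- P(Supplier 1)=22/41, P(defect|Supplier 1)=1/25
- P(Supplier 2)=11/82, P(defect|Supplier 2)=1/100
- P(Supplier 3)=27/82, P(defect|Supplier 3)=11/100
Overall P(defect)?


P(B) = Σ P(B|Aᵢ)×P(Aᵢ)
  1/25×22/41 = 22/1025
  1/100×11/82 = 11/8200
  11/100×27/82 = 297/8200
Sum = 121/2050

P(defect) = 121/2050 ≈ 5.90%


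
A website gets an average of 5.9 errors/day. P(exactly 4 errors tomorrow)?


Poisson(λ=5.9): P(X=4) = e^(-λ)×λ^k/k!
= e^(-5.9) × 5.9^4 / 4!
≈ 0.002739444819 × 1211.7361 / 24 ≈ 0.138312

P(X=4) ≈ 0.138312 ≈ 13.83%


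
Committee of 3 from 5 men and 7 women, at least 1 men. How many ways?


Count by #men:
  1M,2W: C(5,1)×C(7,2)=105
  2M,1W: C(5,2)×C(7,1)=70
  3M,0W: C(5,3)×C(7,0)=10
Total = 185

185


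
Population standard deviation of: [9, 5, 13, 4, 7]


Mean = 38/5
  (9-38/5)²=49/25
  (5-38/5)²=169/25
  (13-38/5)²=729/25
  (4-38/5)²=324/25
  (7-38/5)²=9/25
Σ(x-μ)² = 256/5
σ² = (256/5)/5 = 256/25

σ = √(256/25) ≈ 3.2000


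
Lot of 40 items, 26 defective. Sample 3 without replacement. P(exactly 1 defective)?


Hypergeometric: C(26,1)×C(14,2)/C(40,3)
= 26×91/9880 = 91/380

P(X=1) = 91/380 ≈ 23.95%


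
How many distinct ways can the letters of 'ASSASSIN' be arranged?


Letters: 8, freq: {'A': 2, 'S': 4, 'I': 1, 'N': 1}
8!/(2!×4!×1!×1!) = 40320/48 = 840

840


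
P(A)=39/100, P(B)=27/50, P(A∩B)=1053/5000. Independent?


P(A)×P(B) = 1053/5000
P(A∩B) = 1053/5000
Equal ✓ → Independent

Yes, independent


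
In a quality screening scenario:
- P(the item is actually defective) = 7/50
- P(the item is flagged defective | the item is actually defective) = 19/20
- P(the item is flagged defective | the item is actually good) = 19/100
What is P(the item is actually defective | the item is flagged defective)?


Using Bayes' theorem:
P(A|B) = P(B|A)·P(A) / P(B)

P(the item is flagged defective) = 19/20 × 7/50 + 19/100 × 43/50
= 133/1000 + 817/5000 = 741/2500

P(the item is actually defective|the item is flagged defective) = (133/1000) / (741/2500) = 35/78

P(the item is actually defective|the item is flagged defective) = 35/78 ≈ 44.87%


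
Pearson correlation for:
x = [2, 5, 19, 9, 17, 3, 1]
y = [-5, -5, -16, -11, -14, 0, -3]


n=7, Σx=56, Σy=-54, Σxy=-679, Σx²=770, Σy²=632
r = (7×(-679) - 56×(-54))/√((7×770 - 56²)(7×632 - (-54)²))
= -1729/√(2254×1508) = -1729/√3399032 ≈ -1729/1843.6464 ≈ -0.9378

r ≈ -0.9378


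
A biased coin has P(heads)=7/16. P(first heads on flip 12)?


Geometric: P(X=12) = (1-p)^(k-1)×p = (9/16)^11×7/16 = 219667417263/281474976710656

P(X=12) = 219667417263/281474976710656 ≈ 0.08%


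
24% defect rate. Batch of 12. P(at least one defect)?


P(all good) = (19/25)^12 = 2213314919066161/59604644775390625
P(≥1 defect) = 57391329856324464/59604644775390625

P = 57391329856324464/59604644775390625 ≈ 96.29%


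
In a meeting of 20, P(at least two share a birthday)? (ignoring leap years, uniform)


P(all different) = Π(365-i)/365 for i=0..19
= 0.588562
P(match) = 1 - 0.588562 = 0.411438

P ≈ 0.4114 ≈ 41.14%


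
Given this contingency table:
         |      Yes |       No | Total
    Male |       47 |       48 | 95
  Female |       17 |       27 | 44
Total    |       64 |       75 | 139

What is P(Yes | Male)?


P(Yes | Male) = 47/(47+48) = 47/95

P(Yes|Male) = 47/95 ≈ 49.47%


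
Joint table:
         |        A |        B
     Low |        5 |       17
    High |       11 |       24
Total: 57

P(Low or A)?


P(Low∨A) = P(Low) + P(A) - P(Low∧A)
= (22 + 16 - 5)/57 = 33/57 = 11/19

P = 11/19 ≈ 57.89%


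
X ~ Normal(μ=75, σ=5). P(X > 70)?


z = (70-75)/5 = -1.0
P(X > 70) = 1 - P(Z ≤ -1.0) = 1 - 0.1587 = 0.8413

P(X > 70) ≈ 0.8413


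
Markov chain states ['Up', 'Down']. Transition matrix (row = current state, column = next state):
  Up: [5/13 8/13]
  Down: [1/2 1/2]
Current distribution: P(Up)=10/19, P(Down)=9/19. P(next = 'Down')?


P(next=Down) = Σᵢ P(now=i)×P(i→Down)
= 10/19×8/13 + 9/19×1/2
= 80/247 + 9/38 = 277/494

P = 277/494 ≈ 0.5607


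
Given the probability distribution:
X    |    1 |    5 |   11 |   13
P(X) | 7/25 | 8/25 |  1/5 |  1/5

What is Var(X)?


E[X] = 167/25
E[X²] = 1657/25
Var(X) = E[X²] - (E[X])² = 1657/25 - 27889/625 = 13536/625

Var(X) = 13536/625 ≈ 21.6576


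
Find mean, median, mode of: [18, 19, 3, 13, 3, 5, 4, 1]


Sorted: [1, 3, 3, 4, 5, 13, 18, 19]
Mean = 66/8 = 33/4
Median = 9/2
Freq: {18: 1, 19: 1, 3: 2, 13: 1, 5: 1, 4: 1, 1: 1}
Mode: [3]

Mean=33/4, Median=9/2, Mode=3


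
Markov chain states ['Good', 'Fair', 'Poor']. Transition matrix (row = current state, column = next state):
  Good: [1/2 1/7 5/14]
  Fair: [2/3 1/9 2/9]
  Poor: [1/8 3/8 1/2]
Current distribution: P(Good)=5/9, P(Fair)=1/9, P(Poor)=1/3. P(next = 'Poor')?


P(next=Poor) = Σᵢ P(now=i)×P(i→Poor)
= 5/9×5/14 + 1/9×2/9 + 1/3×1/2
= 25/126 + 2/81 + 1/6 = 221/567

P = 221/567 ≈ 0.3898


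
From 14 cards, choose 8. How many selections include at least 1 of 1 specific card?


Complement: C(14,8) - C(13,8) = 3003 - 1287 = 1716

1716


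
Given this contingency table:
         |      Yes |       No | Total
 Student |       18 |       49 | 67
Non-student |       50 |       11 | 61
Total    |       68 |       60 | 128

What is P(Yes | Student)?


P(Yes | Student) = 18/(18+49) = 18/67

P(Yes|Student) = 18/67 ≈ 26.87%


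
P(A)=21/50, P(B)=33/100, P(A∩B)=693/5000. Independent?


P(A)×P(B) = 693/5000
P(A∩B) = 693/5000
Equal ✓ → Independent

Yes, independent


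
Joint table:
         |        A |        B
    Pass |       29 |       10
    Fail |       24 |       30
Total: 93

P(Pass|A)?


P(Pass|A) = 29/(29+24) = 29/53

P = 29/53 ≈ 54.72%


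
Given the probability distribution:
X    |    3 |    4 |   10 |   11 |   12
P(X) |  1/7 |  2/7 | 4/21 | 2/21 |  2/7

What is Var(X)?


E[X] = 167/21
E[X²] = 543/7
Var(X) = E[X²] - (E[X])² = 543/7 - 27889/441 = 6320/441

Var(X) = 6320/441 ≈ 14.3311


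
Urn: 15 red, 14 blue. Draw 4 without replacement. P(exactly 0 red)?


Hypergeometric: C(15,0)×C(14,4)/C(29,4)
= 1×1001/23751 = 11/261

P(X=0) = 11/261 ≈ 4.21%


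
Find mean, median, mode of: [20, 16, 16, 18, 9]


Sorted: [9, 16, 16, 18, 20]
Mean = 79/5
Median = 16
Freq: {20: 1, 16: 2, 18: 1, 9: 1}
Mode: [16]

Mean=79/5, Median=16, Mode=16


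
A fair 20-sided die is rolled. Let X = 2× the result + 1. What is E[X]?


E[die] = (1+20)/2 = 21/2
E[X] = 2×21/2 + 1 = 22

E[X] = 22


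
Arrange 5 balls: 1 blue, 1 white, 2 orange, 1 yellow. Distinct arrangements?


5!/(1!×1!×2!×1!) = 60

60


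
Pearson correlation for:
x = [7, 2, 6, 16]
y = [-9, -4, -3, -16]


n=4, Σx=31, Σy=-32, Σxy=-345, Σx²=345, Σy²=362
r = (4×(-345) - 31×(-32))/√((4×345 - 31²)(4×362 - (-32)²))
= -388/√(419×424) = -388/√177656 ≈ -388/421.4926 ≈ -0.9205

r ≈ -0.9205


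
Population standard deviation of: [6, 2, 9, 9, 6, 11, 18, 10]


Mean = 71/8
  (6-71/8)²=529/64
  (2-71/8)²=3025/64
  (9-71/8)²=1/64
  (9-71/8)²=1/64
  (6-71/8)²=529/64
  (11-71/8)²=289/64
  (18-71/8)²=5329/64
  (10-71/8)²=81/64
Σ(x-μ)² = 1223/8
σ² = (1223/8)/8 = 1223/64

σ = √(1223/64) ≈ 4.3714


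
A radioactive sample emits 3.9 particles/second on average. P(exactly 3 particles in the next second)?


Poisson(λ=3.9): P(X=3) = e^(-λ)×λ^k/k!
= e^(-3.9) × 3.9^3 / 3!
≈ 0.02024191145 × 59.319 / 6 ≈ 0.200122

P(X=3) ≈ 0.200122 ≈ 20.01%


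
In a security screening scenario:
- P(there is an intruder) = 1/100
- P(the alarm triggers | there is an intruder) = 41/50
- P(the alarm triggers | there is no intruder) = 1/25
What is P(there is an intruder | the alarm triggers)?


Using Bayes' theorem:
P(A|B) = P(B|A)·P(A) / P(B)

P(the alarm triggers) = 41/50 × 1/100 + 1/25 × 99/100
= 41/5000 + 99/2500 = 239/5000

P(there is an intruder|the alarm triggers) = (41/5000) / (239/5000) = 41/239

P(there is an intruder|the alarm triggers) = 41/239 ≈ 17.15%


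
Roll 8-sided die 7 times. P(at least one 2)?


P(no 2)^7 = (7/8)^7 = 823543/2097152
P(≥1) = 1 - 823543/2097152 = 1273609/2097152

P = 1273609/2097152 ≈ 60.73%


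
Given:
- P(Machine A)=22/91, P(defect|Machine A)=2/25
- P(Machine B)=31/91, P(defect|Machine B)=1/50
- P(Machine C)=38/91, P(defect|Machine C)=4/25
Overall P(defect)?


P(B) = Σ P(B|Aᵢ)×P(Aᵢ)
  2/25×22/91 = 44/2275
  1/50×31/91 = 31/4550
  4/25×38/91 = 152/2275
Sum = 423/4550

P(defect) = 423/4550 ≈ 9.30%


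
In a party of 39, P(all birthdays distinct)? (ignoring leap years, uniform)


P(all different) = Π(365-i)/365 for i=0..38
= (365/365)×(364/365)×...×(327/365)
= 0.121780

P ≈ 0.1218 ≈ 12.18%


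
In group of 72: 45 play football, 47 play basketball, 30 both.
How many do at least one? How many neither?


|A∪B| = 45+47-30 = 62
Neither = 72-62 = 10

At least one: 62; Neither: 10


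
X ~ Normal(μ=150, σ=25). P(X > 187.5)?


z = (187.5-150)/25 = 1.5
P(X > 187.5) = 1 - P(Z ≤ 1.5) = 1 - 0.9332 = 0.0668

P(X > 187.5) ≈ 0.0668


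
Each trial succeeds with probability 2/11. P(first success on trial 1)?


Geometric: P(X=1) = (1-p)^(k-1)×p = (9/11)^0×2/11 = 2/11

P(X=1) = 2/11 ≈ 18.18%


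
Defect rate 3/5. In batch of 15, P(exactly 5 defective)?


Binomial: P(X=5) = C(15,5)×p^5×(1-p)^10
= 3003 × 243/3125 × 1024/9765625 = 747242496/30517578125

P(X=5) = 747242496/30517578125 ≈ 2.45%


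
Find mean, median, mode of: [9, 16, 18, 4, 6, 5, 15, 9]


Sorted: [4, 5, 6, 9, 9, 15, 16, 18]
Mean = 82/8 = 41/4
Median = 9
Freq: {9: 2, 16: 1, 18: 1, 4: 1, 6: 1, 5: 1, 15: 1}
Mode: [9]

Mean=41/4, Median=9, Mode=9


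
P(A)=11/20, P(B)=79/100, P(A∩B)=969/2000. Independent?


P(A)×P(B) = 869/2000
P(A∩B) = 969/2000
Not equal → NOT independent

No, not independent


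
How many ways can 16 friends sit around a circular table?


Circular arrangements of 16 distinct objects: fix one position to break rotational symmetry.
(n-1)! = 15! = 1307674368000

1307674368000


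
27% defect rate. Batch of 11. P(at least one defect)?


P(all good) = (73/100)^11 = 313726685568359708377/10000000000000000000000
P(≥1 defect) = 9686273314431640291623/10000000000000000000000

P = 9686273314431640291623/10000000000000000000000 ≈ 96.86%


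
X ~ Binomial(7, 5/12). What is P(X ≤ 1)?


P(X ≤ 1) = Σ P(X=i) for i=0..1
P(X=0) = 823543/35831808
P(X=1) = 4117715/35831808
Sum = 823543/5971968

P(X ≤ 1) = 823543/5971968 ≈ 13.79%


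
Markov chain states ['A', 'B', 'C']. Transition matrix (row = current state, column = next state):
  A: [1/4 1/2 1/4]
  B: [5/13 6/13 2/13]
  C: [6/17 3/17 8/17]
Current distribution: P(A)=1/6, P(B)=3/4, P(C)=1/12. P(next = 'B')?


P(next=B) = Σᵢ P(now=i)×P(i→B)
= 1/6×1/2 + 3/4×6/13 + 1/12×3/17
= 1/12 + 9/26 + 1/68 = 589/1326

P = 589/1326 ≈ 0.4442


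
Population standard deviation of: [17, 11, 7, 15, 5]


Mean = 55/5 = 11
  (17-11)²=36
  (11-11)²=0
  (7-11)²=16
  (15-11)²=16
  (5-11)²=36
Σ(x-μ)² = 104
σ² = 104/5

σ = √(104/5) ≈ 4.5607


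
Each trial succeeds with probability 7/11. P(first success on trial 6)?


Geometric: P(X=6) = (1-p)^(k-1)×p = (4/11)^5×7/11 = 7168/1771561

P(X=6) = 7168/1771561 ≈ 0.40%


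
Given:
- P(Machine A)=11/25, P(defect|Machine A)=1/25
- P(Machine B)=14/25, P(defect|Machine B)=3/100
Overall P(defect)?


P(B) = Σ P(B|Aᵢ)×P(Aᵢ)
  1/25×11/25 = 11/625
  3/100×14/25 = 21/1250
Sum = 43/1250

P(defect) = 43/1250 ≈ 3.44%


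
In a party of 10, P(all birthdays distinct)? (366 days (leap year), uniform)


P(all different) = Π(366-i)/366 for i=0..9
= (366/366)×(365/366)×...×(357/366)
= 0.883355

P ≈ 0.8834 ≈ 88.34%


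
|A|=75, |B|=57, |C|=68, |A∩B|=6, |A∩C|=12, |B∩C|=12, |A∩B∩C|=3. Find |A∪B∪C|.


|A∪B∪C| = 75+57+68-6-12-12+3 = 173

|A∪B∪C| = 173


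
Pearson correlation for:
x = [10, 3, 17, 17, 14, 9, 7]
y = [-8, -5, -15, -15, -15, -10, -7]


n=7, Σx=77, Σy=-75, Σxy=-954, Σx²=1013, Σy²=913
r = (7×(-954) - 77×(-75))/√((7×1013 - 77²)(7×913 - (-75)²))
= -903/√(1162×766) = -903/√890092 ≈ -903/943.4469 ≈ -0.9571

r ≈ -0.9571


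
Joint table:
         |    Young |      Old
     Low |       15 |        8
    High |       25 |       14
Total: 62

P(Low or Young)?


P(Low∨Young) = P(Low) + P(Young) - P(Low∧Young)
= (23 + 40 - 15)/62 = 48/62 = 24/31

P = 24/31 ≈ 77.42%


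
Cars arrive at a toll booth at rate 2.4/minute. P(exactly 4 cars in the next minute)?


Poisson(λ=2.4): P(X=4) = e^(-λ)×λ^k/k!
= e^(-2.4) × 2.4^4 / 4!
≈ 0.09071795329 × 33.1776 / 24 ≈ 0.125408

P(X=4) ≈ 0.125408 ≈ 12.54%


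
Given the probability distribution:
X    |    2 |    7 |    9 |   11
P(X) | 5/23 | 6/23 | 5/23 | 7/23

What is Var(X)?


E[X] = 174/23
E[X²] = 1566/23
Var(X) = E[X²] - (E[X])² = 1566/23 - 30276/529 = 5742/529

Var(X) = 5742/529 ≈ 10.8544


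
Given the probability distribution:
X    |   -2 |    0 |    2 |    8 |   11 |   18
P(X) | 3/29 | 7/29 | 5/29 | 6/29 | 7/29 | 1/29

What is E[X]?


E[X] = Σ x·P(X=x)
= (-2)×(3/29) + (0)×(7/29) + (2)×(5/29) + (8)×(6/29) + (11)×(7/29) + (18)×(1/29)
= 147/29

E[X] = 147/29


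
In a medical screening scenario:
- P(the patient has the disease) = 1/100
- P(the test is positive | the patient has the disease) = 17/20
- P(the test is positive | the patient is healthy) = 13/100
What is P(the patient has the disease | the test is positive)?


Using Bayes' theorem:
P(A|B) = P(B|A)·P(A) / P(B)

P(the test is positive) = 17/20 × 1/100 + 13/100 × 99/100
= 17/2000 + 1287/10000 = 343/2500

P(the patient has the disease|the test is positive) = (17/2000) / (343/2500) = 85/1372

P(the patient has the disease|the test is positive) = 85/1372 ≈ 6.20%


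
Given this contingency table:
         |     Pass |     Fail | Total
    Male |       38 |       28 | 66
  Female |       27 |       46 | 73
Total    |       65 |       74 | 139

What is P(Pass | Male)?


P(Pass | Male) = 38/(38+28) = 38/66 = 19/33

P(Pass|Male) = 19/33 ≈ 57.58%


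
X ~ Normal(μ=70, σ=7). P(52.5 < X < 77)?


z₁=(52.5-70)/7=-2.5, z₂=(77-70)/7=1.0
P = Φ(1.0) - Φ(-2.5) = 0.841345 - 0.006210 = 0.835135 ≈ 0.8351

P(52.5 < X < 77) ≈ 0.8351


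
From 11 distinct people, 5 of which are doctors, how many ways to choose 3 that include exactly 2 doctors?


Choose 2 of the 5 doctors and 1 of the other 6 people:
C(5,2)×C(6,1) = 10×6 = 60

60


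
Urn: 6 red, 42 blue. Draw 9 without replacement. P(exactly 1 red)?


Hypergeometric: C(6,1)×C(42,8)/C(48,9)
= 6×118030185/1677106640 = 1727271/4090504

P(X=1) = 1727271/4090504 ≈ 42.23%


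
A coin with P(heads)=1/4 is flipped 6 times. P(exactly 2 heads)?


Binomial: P(X=2) = C(6,2)×p^2×(1-p)^4
= 15 × 1/16 × 81/256 = 1215/4096

P(X=2) = 1215/4096 ≈ 29.66%


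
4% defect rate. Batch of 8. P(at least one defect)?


P(all good) = (24/25)^8 = 110075314176/152587890625
P(≥1 defect) = 42512576449/152587890625

P = 42512576449/152587890625 ≈ 27.86%


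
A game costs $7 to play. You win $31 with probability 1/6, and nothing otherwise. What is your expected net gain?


E[gain] = (31-7)×1/6 + (-7)×5/6
= 4 - 35/6 = -11/6

Expected net gain = $-11/6 ≈ $-1.83


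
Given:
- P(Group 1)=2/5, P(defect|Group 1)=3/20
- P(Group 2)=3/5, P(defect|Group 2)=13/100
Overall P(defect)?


P(B) = Σ P(B|Aᵢ)×P(Aᵢ)
  3/20×2/5 = 3/50
  13/100×3/5 = 39/500
Sum = 69/500

P(defect) = 69/500 ≈ 13.80%


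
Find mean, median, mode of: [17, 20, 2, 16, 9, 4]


Sorted: [2, 4, 9, 16, 17, 20]
Mean = 68/6 = 34/3
Median = 25/2
Freq: {17: 1, 20: 1, 2: 1, 16: 1, 9: 1, 4: 1}
Mode: No mode

Mean=34/3, Median=25/2, Mode=No mode


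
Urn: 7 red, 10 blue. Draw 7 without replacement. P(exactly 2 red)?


Hypergeometric: C(7,2)×C(10,5)/C(17,7)
= 21×252/19448 = 1323/4862

P(X=2) = 1323/4862 ≈ 27.21%


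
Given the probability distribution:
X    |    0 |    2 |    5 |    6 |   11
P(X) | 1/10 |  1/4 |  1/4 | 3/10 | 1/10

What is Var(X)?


E[X] = 93/20
E[X²] = 603/20
Var(X) = E[X²] - (E[X])² = 603/20 - 8649/400 = 3411/400

Var(X) = 3411/400 ≈ 8.5275


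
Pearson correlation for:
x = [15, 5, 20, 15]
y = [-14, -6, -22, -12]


n=4, Σx=55, Σy=-54, Σxy=-860, Σx²=875, Σy²=860
r = (4×(-860) - 55×(-54))/√((4×875 - 55²)(4×860 - (-54)²))
= -470/√(475×524) = -470/√248900 ≈ -470/498.8988 ≈ -0.9421

r ≈ -0.9421


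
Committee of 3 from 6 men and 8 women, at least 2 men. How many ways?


Count by #men:
  2M,1W: C(6,2)×C(8,1)=120
  3M,0W: C(6,3)×C(8,0)=20
Total = 140

140


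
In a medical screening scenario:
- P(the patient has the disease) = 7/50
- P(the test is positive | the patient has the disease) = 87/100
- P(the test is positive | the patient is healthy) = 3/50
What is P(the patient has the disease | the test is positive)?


Using Bayes' theorem:
P(A|B) = P(B|A)·P(A) / P(B)

P(the test is positive) = 87/100 × 7/50 + 3/50 × 43/50
= 609/5000 + 129/2500 = 867/5000

P(the patient has the disease|the test is positive) = (609/5000) / (867/5000) = 203/289

P(the patient has the disease|the test is positive) = 203/289 ≈ 70.24%


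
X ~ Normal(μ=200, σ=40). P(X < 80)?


z = (80-200)/40 = -3.0
P(Z < -3.0) = 0.0013

P(X < 80) ≈ 0.0013


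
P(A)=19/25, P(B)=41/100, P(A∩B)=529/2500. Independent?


P(A)×P(B) = 779/2500
P(A∩B) = 529/2500
Not equal → NOT independent

No, not independent


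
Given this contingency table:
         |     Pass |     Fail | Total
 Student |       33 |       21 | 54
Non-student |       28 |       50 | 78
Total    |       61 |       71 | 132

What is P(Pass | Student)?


P(Pass | Student) = 33/(33+21) = 33/54 = 11/18

P(Pass|Student) = 11/18 ≈ 61.11%


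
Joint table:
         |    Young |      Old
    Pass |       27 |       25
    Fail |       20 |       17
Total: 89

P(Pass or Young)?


P(Pass∨Young) = P(Pass) + P(Young) - P(Pass∧Young)
= (52 + 47 - 27)/89 = 72/89

P = 72/89 ≈ 80.90%


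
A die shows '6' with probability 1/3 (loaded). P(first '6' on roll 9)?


Geometric: P(X=9) = (1-p)^(k-1)×p = (2/3)^8×1/3 = 256/19683

P(X=9) = 256/19683 ≈ 1.30%


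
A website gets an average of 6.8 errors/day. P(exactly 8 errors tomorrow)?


Poisson(λ=6.8): P(X=8) = e^(-λ)×λ^k/k!
= e^(-6.8) × 6.8^8 / 8!
≈ 0.001113775148 × 4571632.39653 / 40320 ≈ 0.126284

P(X=8) ≈ 0.126284 ≈ 12.63%


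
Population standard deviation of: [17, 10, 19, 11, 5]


Mean = 62/5
  (17-62/5)²=529/25
  (10-62/5)²=144/25
  (19-62/5)²=1089/25
  (11-62/5)²=49/25
  (5-62/5)²=1369/25
Σ(x-μ)² = 636/5
σ² = (636/5)/5 = 636/25

σ = √(636/25) ≈ 5.0438


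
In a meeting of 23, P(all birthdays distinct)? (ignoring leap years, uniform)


P(all different) = Π(365-i)/365 for i=0..22
= (365/365)×(364/365)×...×(343/365)
= 0.492703

P ≈ 0.4927 ≈ 49.27%


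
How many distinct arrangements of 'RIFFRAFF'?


Letters: 8, freq: {'R': 2, 'I': 1, 'F': 4, 'A': 1}
8!/(2!×1!×4!×1!) = 40320/48 = 840

840


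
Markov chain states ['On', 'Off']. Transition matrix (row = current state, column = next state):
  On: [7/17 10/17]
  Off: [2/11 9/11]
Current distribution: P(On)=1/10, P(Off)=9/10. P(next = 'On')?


P(next=On) = Σᵢ P(now=i)×P(i→On)
= 1/10×7/17 + 9/10×2/11
= 7/170 + 9/55 = 383/1870

P = 383/1870 ≈ 0.2048


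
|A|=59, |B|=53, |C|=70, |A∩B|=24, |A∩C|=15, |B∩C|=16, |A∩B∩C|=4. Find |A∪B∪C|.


|A∪B∪C| = 59+53+70-24-15-16+4 = 131

|A∪B∪C| = 131


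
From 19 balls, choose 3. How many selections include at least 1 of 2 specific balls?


Complement: C(19,3) - C(17,3) = 969 - 680 = 289

289


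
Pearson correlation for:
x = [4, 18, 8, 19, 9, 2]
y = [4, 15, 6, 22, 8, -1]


n=6, Σx=60, Σy=54, Σxy=822, Σx²=850, Σy²=826
r = (6×822 - 60×54)/√((6×850 - 60²)(6×826 - 54²))
= 1692/√(1500×2040) = 1692/√3060000 ≈ 1692/1749.2856 ≈ 0.9673

r ≈ 0.9673


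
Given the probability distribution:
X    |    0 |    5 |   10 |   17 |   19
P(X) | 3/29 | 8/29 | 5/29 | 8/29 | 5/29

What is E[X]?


E[X] = Σ x·P(X=x)
= (0)×(3/29) + (5)×(8/29) + (10)×(5/29) + (17)×(8/29) + (19)×(5/29)
= 321/29

E[X] = 321/29


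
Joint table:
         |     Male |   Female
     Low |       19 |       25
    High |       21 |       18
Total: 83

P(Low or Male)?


P(Low∨Male) = P(Low) + P(Male) - P(Low∧Male)
= (44 + 40 - 19)/83 = 65/83

P = 65/83 ≈ 78.31%


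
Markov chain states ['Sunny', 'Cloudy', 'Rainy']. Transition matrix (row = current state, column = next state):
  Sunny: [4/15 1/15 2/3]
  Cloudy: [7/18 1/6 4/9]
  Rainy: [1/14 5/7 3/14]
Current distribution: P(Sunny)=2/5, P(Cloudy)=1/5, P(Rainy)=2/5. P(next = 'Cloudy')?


P(next=Cloudy) = Σᵢ P(now=i)×P(i→Cloudy)
= 2/5×1/15 + 1/5×1/6 + 2/5×5/7
= 2/75 + 1/30 + 2/7 = 121/350

P = 121/350 ≈ 0.3457


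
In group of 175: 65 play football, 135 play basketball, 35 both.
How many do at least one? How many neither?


|A∪B| = 65+135-35 = 165
Neither = 175-165 = 10

At least one: 165; Neither: 10


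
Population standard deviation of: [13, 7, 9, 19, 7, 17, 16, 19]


Mean = 107/8
  (13-107/8)²=9/64
  (7-107/8)²=2601/64
  (9-107/8)²=1225/64
  (19-107/8)²=2025/64
  (7-107/8)²=2601/64
  (17-107/8)²=841/64
  (16-107/8)²=441/64
  (19-107/8)²=2025/64
Σ(x-μ)² = 1471/8
σ² = (1471/8)/8 = 1471/64

σ = √(1471/64) ≈ 4.7942


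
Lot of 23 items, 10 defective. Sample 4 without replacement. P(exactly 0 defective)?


Hypergeometric: C(10,0)×C(13,4)/C(23,4)
= 1×715/8855 = 13/161

P(X=0) = 13/161 ≈ 8.07%


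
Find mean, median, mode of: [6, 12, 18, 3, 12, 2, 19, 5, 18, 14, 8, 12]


Sorted: [2, 3, 5, 6, 8, 12, 12, 12, 14, 18, 18, 19]
Mean = 129/12 = 43/4
Median = 12
Freq: {6: 1, 12: 3, 18: 2, 3: 1, 2: 1, 19: 1, 5: 1, 14: 1, 8: 1}
Mode: [12]

Mean=43/4, Median=12, Mode=12


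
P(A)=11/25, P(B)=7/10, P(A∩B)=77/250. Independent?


P(A)×P(B) = 77/250
P(A∩B) = 77/250
Equal ✓ → Independent

Yes, independent


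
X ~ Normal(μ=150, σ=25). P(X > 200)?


z = (200-150)/25 = 2.0
P(X > 200) = 1 - P(Z ≤ 2.0) = 1 - 0.9772 = 0.0228

P(X > 200) ≈ 0.0228


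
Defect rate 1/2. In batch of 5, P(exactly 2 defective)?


Binomial: P(X=2) = C(5,2)×p^2×(1-p)^3
= 10 × 1/4 × 1/8 = 5/16

P(X=2) = 5/16 ≈ 31.25%
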